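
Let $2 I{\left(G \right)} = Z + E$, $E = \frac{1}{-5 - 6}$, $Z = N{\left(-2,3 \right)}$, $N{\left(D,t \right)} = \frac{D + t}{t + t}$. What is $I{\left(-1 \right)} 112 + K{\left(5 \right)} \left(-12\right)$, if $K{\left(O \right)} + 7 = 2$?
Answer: $\frac{2120}{33} \approx 64.242$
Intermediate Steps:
$K{\left(O \right)} = -5$ ($K{\left(O \right)} = -7 + 2 = -5$)
$N{\left(D,t \right)} = \frac{D + t}{2 t}$
$Z = \frac{1}{6}$ ($Z = \frac{-2 + 3}{2 \cdot 3} = \frac{1}{2} \cdot \frac{1}{3} \cdot 1 = \frac{1}{6} \approx 0.16667$)
$E = - \frac{1}{11}$ ($E = \frac{1}{-11} = - \frac{1}{11} \approx -0.090909$)
$I{\left(G \right)} = \frac{5}{132}$ ($I{\left(G \right)} = \frac{\frac{1}{6} - \frac{1}{11}}{2} = \frac{1}{2} \cdot \frac{5}{66} = \frac{5}{132}$)
$I{\left(-1 \right)} 112 + K{\left(5 \right)} \left(-12\right) = \frac{5}{132} \cdot 112 - -60 = \frac{140}{33} + 60 = \frac{2120}{33}$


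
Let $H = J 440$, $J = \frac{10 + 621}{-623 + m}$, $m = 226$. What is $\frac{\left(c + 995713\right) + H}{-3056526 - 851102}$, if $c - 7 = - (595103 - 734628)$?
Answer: $- \frac{450414625}{1551328316} \approx -0.29034$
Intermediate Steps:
$c = 139532$ ($c = 7 - \left(595103 - 734628\right) = 7 - -139525 = 7 + 139525 = 139532$)
$J = - \frac{631}{397}$ ($J = \frac{10 + 621}{-623 + 226} = \frac{631}{-397} = 631 \left(- \frac{1}{397}\right) = - \frac{631}{397} \approx -1.5894$)
$H = - \frac{277640}{397}$ ($H = \left(- \frac{631}{397}\right) 440 = - \frac{277640}{397} \approx -699.34$)
$\frac{\left(c + 995713\right) + H}{-3056526 - 851102} = \frac{\left(139532 + 995713\right) - \frac{277640}{397}}{-3056526 - 851102} = \frac{1135245 - \frac{277640}{397}}{-3907628} = \frac{450414625}{397} \left(- \frac{1}{3907628}\right) = - \frac{450414625}{1551328316}$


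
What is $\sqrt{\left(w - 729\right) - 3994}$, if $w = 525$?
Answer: $i \sqrt{4198} \approx 64.792 i$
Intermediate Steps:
$\sqrt{\left(w - 729\right) - 3994} = \sqrt{\left(525 - 729\right) - 3994} = \sqrt{-204 - 3994} = \sqrt{-4198} = i \sqrt{4198}$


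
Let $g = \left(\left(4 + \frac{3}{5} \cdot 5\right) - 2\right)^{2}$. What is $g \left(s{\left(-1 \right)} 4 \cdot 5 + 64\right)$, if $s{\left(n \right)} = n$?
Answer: $1100$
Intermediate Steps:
$g = 25$ ($g = \left(\left(4 + 3 \cdot \frac{1}{5} \cdot 5\right) - 2\right)^{2} = \left(\left(4 + \frac{3}{5} \cdot 5\right) - 2\right)^{2} = \left(\left(4 + 3\right) - 2\right)^{2} = \left(7 - 2\right)^{2} = 5^{2} = 25$)
$g \left(s{\left(-1 \right)} 4 \cdot 5 + 64\right) = 25 \left(\left(-1\right) 4 \cdot 5 + 64\right) = 25 \left(\left(-4\right) 5 + 64\right) = 25 \left(-20 + 64\right) = 25 \cdot 44 = 1100$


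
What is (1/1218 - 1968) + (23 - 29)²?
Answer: -2353175/1218 ≈ -1932.0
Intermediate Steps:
(1/1218 - 1968) + (23 - 29)² = (1/1218 - 1968) + (-6)² = -2397023/1218 + 36 = -2353175/1218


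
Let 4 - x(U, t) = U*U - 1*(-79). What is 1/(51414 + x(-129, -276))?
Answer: 1/34698 ≈ 2.8820e-5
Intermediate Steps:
x(U, t) = -75 - U² (x(U, t) = 4 - (U*U - 1*(-79)) = 4 - (U² + 79) = 4 - (79 + U²) = 4 + (-79 - U²) = -75 - U²)
1/(51414 + x(-129, -276)) = 1/(51414 + (-75 - 1*(-129)²)) = 1/(51414 + (-75 - 1*16641)) = 1/(51414 + (-75 - 16641)) = 1/(51414 - 16716) = 1/34698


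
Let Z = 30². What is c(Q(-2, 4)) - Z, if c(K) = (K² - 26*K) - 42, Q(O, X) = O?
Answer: -886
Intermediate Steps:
c(K) = -42 + K² - 26*K
Z = 900
c(Q(-2, 4)) - Z = (-42 + (-2)² - 26*(-2)) - 1*900 = (-42 + 4 + 52) - 900 = 14 - 900 = -886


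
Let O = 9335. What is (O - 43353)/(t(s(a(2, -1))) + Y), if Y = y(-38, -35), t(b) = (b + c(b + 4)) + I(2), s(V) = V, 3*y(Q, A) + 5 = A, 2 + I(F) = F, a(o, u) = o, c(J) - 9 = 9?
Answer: -51027/10 ≈ -5102.7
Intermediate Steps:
c(J) = 18 (c(J) = 9 + 9 = 18)
I(F) = -2 + F
y(Q, A) = -5/3 + A/3
t(b) = 18 + b (t(b) = (b + 18) + (-2 + 2) = (18 + b) + 0 = 18 + b)
Y = -40/3 (Y = -5/3 + (1/3)*(-35) = -5/3 - 35/3 = -40/3 ≈ -13.333)
(O - 43353)/(t(s(a(2, -1))) + Y) = (9335 - 43353)/((18 + 2) - 40/3) = -34018/(20 - 40/3) = -34018/20/3 = -34018*3/20 = -51027/10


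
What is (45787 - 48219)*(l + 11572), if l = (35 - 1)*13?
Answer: -29218048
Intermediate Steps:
l = 442 (l = 34*13 = 442)
(45787 - 48219)*(l + 11572) = (45787 - 48219)*(442 + 11572) = -2432*12014 = -29218048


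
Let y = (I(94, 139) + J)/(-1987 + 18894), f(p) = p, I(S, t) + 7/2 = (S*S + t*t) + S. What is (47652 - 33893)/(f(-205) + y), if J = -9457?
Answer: -465246826/6894289 ≈ -67.483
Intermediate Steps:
I(S, t) = -7/2 + S + S² + t² (I(S, t) = -7/2 + ((S*S + t*t) + S) = -7/2 + ((S² + t²) + S) = -7/2 + (S + S² + t²) = -7/2 + S + S² + t²)
y = 37581/33814 (y = ((-7/2 + 94 + 94² + 139²) - 9457)/(-1987 + 18894) = ((-7/2 + 94 + 8836 + 19321) - 9457)/16907 = (56495/2 - 9457)*(1/16907) = (37581/2)*(1/16907) = 37581/33814 ≈ 1.1114)
(47652 - 33893)/(f(-205) + y) = (47652 - 33893)/(-205 + 37581/33814) = 13759/(-6894289/33814) = 13759*(-33814/6894289) = -465246826/6894289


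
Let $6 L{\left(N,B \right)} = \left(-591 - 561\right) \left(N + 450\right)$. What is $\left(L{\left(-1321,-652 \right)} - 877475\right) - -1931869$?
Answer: $1221626$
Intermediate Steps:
$L{\left(N,B \right)} = -86400 - 192 N$ ($L{\left(N,B \right)} = \frac{\left(-591 - 561\right) \left(N + 450\right)}{6} = \frac{\left(-1152\right) \left(450 + N\right)}{6} = \frac{-518400 - 1152 N}{6} = -86400 - 192 N$)
$\left(L{\left(-1321,-652 \right)} - 877475\right) - -1931869 = \left(\left(-86400 - -253632\right) - 877475\right) - -1931869 = \left(\left(-86400 + 253632\right) - 877475\right) + 1931869 = \left(167232 - 877475\right) + 1931869 = -710243 + 1931869 = 1221626$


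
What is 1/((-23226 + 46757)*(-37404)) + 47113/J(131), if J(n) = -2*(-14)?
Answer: 5183334122023/3080537334 ≈ 1682.6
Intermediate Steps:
J(n) = 28
1/((-23226 + 46757)*(-37404)) + 47113/J(131) = 1/((-23226 + 46757)*(-37404)) + 47113/28 = -1/37404/23531 + 47113*(1/28) = (1/23531)*(-1/37404) + 47113/28 = -1/880153524 + 47113/28 = 5183334122023/3080537334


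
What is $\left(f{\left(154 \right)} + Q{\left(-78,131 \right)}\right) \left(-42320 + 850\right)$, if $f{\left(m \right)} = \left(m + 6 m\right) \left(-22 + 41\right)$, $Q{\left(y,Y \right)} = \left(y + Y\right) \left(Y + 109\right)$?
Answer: $-1376886940$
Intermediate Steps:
$Q{\left(y,Y \right)} = \left(109 + Y\right) \left(Y + y\right)$ ($Q{\left(y,Y \right)} = \left(Y + y\right) \left(109 + Y\right) = \left(109 + Y\right) \left(Y + y\right)$)
$f{\left(m \right)} = 133 m$ ($f{\left(m \right)} = 7 m 19 = 133 m$)
$\left(f{\left(154 \right)} + Q{\left(-78,131 \right)}\right) \left(-42320 + 850\right) = \left(133 \cdot 154 + \left(131^{2} + 109 \cdot 131 + 109 \left(-78\right) + 131 \left(-78\right)\right)\right) \left(-42320 + 850\right) = \left(20482 + \left(17161 + 14279 - 8502 - 10218\right)\right) \left(-41470\right) = \left(20482 + 12720\right) \left(-41470\right) = 33202 \left(-41470\right) = -1376886940$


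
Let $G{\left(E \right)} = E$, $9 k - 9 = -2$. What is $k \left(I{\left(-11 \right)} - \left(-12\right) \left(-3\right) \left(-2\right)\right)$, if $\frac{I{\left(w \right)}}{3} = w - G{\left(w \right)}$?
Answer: $56$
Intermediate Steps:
$k = \frac{7}{9}$ ($k = 1 + \frac{1}{9} \left(-2\right) = 1 - \frac{2}{9} = \frac{7}{9} \approx 0.77778$)
$I{\left(w \right)} = 0$ ($I{\left(w \right)} = 3 \left(w - w\right) = 3 \cdot 0 = 0$)
$k \left(I{\left(-11 \right)} - \left(-12\right) \left(-3\right) \left(-2\right)\right) = \frac{7 \left(0 - \left(-12\right) \left(-3\right) \left(-2\right)\right)}{9} = \frac{7 \left(0 - 36 \left(-2\right)\right)}{9} = \frac{7 \left(0 - -72\right)}{9} = \frac{7 \left(0 + 72\right)}{9} = \frac{7}{9} \cdot 72 = 56$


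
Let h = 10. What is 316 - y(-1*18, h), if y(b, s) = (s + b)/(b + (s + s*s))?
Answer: 7270/23 ≈ 316.09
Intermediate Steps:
y(b, s) = (b + s)/(b + s + s²) (y(b, s) = (b + s)/(b + (s + s²)) = (b + s)/(b + s + s²))
316 - y(-1*18, h) = 316 - (-1*18 + 10)/(-1*18 + 10 + 10²) = 316 - (-18 + 10)/(-18 + 10 + 100) = 316 - (-8)/92 = 316 - 1*(-2/23) = 316 + 2/23 = 7270/23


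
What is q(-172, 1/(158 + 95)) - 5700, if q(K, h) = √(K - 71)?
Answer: -5700 + 9*I*√3 ≈ -5700.0 + 15.588*I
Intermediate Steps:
q(K, h) = √(-71 + K)
q(-172, 1/(158 + 95)) - 5700 = √(-71 - 172) - 5700 = √(-243) - 5700 = 9*I*√3 - 5700 = -5700 + 9*I*√3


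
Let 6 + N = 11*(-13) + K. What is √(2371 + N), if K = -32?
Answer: √2190 ≈ 46.797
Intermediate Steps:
N = -181 (N = -6 + (11*(-13) - 32) = -6 + (-143 - 32) = -6 - 175 = -181)
√(2371 + N) = √(2371 - 181) = √2190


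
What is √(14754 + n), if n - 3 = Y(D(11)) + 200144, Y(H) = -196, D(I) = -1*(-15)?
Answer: √214705 ≈ 463.36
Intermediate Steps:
D(I) = 15
n = 199951 (n = 3 + (-196 + 200144) = 3 + 199948 = 199951)
√(14754 + n) = √(14754 + 199951) = √214705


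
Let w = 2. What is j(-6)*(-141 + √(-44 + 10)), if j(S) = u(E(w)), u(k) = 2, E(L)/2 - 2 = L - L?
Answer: -282 + 2*I*√34 ≈ -282.0 + 11.662*I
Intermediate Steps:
E(L) = 4 (E(L) = 4 + 2*(L - L) = 4 + 2*0 = 4 + 0 = 4)
j(S) = 2
j(-6)*(-141 + √(-44 + 10)) = 2*(-141 + √(-44 + 10)) = 2*(-141 + √(-34)) = 2*(-141 + I*√34) = -282 + 2*I*√34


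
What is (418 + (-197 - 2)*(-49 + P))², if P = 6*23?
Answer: 299047849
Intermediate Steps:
P = 138
(418 + (-197 - 2)*(-49 + P))² = (418 + (-197 - 2)*(-49 + 138))² = (418 - 199*89)² = (418 - 17711)² = (-17293)² = 299047849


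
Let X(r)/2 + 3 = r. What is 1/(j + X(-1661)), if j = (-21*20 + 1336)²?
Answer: 1/835728 ≈ 1.1966e-6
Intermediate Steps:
X(r) = -6 + 2*r
j = 839056 (j = (-420 + 1336)² = 916² = 839056)
1/(j + X(-1661)) = 1/(839056 + (-6 + 2*(-1661))) = 1/(839056 + (-6 - 3322)) = 1/(839056 - 3328) = 1/835728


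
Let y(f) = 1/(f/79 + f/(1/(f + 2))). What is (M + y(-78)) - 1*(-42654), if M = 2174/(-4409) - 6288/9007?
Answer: 793105287317550905/18594444459942 ≈ 42653.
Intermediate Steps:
M = -47305010/39711863 (M = 2174*(-1/4409) - 6288*1/9007 = -2174/4409 - 6288/9007 = -47305010/39711863 ≈ -1.1912)
y(f) = 1/(f/79 + f*(2 + f)) (y(f) = 1/(f*(1/79) + f/(1/(2 + f))) = 1/(f/79 + f*(2 + f)))
(M + y(-78)) - 1*(-42654) = (-47305010/39711863 + 79/(-78*(159 + 79*(-78)))) - 1*(-42654) = (-47305010/39711863 + 79*(-1/78)/(159 - 6162)) + 42654 = (-47305010/39711863 + 79*(-1/78)/(-6003)) + 42654 = (-47305010/39711863 + 79*(-1/78)*(-1/6003)) + 42654 = (-47305010/39711863 + 79/468234) + 42654 = -22146676815163/18594444459942 + 42654 = 793105287317550905/18594444459942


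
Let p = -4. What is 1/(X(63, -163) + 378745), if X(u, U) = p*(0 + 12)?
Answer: 1/378697 ≈ 2.6406e-6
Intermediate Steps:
X(u, U) = -48 (X(u, U) = -4*(0 + 12) = -4*12 = -48)
1/(X(63, -163) + 378745) = 1/(-48 + 378745) = 1/378697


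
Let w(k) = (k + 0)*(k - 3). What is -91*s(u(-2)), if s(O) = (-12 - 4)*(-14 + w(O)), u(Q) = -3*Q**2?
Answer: 241696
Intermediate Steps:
w(k) = k*(-3 + k)
s(O) = 224 - 16*O*(-3 + O) (s(O) = (-12 - 4)*(-14 + O*(-3 + O)) = -16*(-14 + O*(-3 + O)) = 224 - 16*O*(-3 + O))
-91*s(u(-2)) = -91*(224 - 16*(-3*(-2)**2)*(-3 - 3*(-2)**2)) = -91*(224 - 16*(-3*4)*(-3 - 3*4)) = -91*(224 - 16*(-12)*(-3 - 12)) = -91*(224 - 16*(-12)*(-15)) = -91*(224 - 2880) = -91*(-2656) = 241696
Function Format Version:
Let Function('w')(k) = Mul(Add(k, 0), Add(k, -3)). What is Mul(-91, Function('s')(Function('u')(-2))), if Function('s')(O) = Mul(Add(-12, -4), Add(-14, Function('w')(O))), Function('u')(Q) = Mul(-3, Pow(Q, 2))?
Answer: 241696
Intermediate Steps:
Function('w')(k) = Mul(k, Add(-3, k))
Function('s')(O) = Add(224, Mul(-16, O, Add(-3, O))) (Function('s')(O) = Mul(Add(-12, -4), Add(-14, Mul(O, Add(-3, O)))) = Mul(-16, Add(-14, Mul(O, Add(-3, O)))) = Add(224, Mul(-16, O, Add(-3, O))))
Mul(-91, Function('s')(Function('u')(-2))) = Mul(-91, Add(224, Mul(-16, Mul(-3, Pow(-2, 2)), Add(-3, Mul(-3, Pow(-2, 2)))))) = Mul(-91, Add(224, Mul(-16, Mul(-3, 4), Add(-3, Mul(-3, 4))))) = Mul(-91, Add(224, Mul(-16, -12, Add(-3, -12)))) = Mul(-91, Add(224, Mul(-16, -12, -15))) = Mul(-91, Add(224, -2880)) = Mul(-91, -2656) = 241696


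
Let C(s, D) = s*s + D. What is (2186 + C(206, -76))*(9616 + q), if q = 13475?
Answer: 1028611686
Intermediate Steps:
C(s, D) = D + s² (C(s, D) = s² + D = D + s²)
(2186 + C(206, -76))*(9616 + q) = (2186 + (-76 + 206²))*(9616 + 13475) = (2186 + (-76 + 42436))*23091 = (2186 + 42360)*23091 = 44546*23091 = 1028611686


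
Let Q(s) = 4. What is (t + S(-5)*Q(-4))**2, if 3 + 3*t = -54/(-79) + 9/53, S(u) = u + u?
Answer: 29062066576/17530969 ≈ 1657.8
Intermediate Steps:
S(u) = 2*u
t = -2996/4187 (t = -1 + (-54/(-79) + 9/53)/3 = -1 + (-54*(-1/79) + 9*(1/53))/3 = -1 + (54/79 + 9/53)/3 = -1 + (1/3)*(3573/4187) = -1 + 1191/4187 = -2996/4187 ≈ -0.71555)
(t + S(-5)*Q(-4))**2 = (-2996/4187 + (2*(-5))*4)**2 = (-2996/4187 - 10*4)**2 = (-2996/4187 - 40)**2 = (-170476/4187)**2 = 29062066576/17530969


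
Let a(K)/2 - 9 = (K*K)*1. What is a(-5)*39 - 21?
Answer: 2631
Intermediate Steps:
a(K) = 18 + 2*K² (a(K) = 18 + 2*((K*K)*1) = 18 + 2*(K²*1) = 18 + 2*K²)
a(-5)*39 - 21 = (18 + 2*(-5)²)*39 - 21 = (18 + 2*25)*39 - 21 = (18 + 50)*39 - 21 = 68*39 - 21 = 2652 - 21 = 2631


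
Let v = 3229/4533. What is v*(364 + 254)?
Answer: 665174/1511 ≈ 440.22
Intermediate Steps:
v = 3229/4533 (v = 3229*(1/4533) = 3229/4533 ≈ 0.71233)
v*(364 + 254) = 3229*(364 + 254)/4533 = (3229/4533)*618 = 665174/1511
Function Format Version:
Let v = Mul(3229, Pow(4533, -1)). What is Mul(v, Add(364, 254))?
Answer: Rational(665174, 1511) ≈ 440.22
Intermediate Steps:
v = Rational(3229, 4533) (v = Mul(3229, Rational(1, 4533)) = Rational(3229, 4533) ≈ 0.71233)
Mul(v, Add(364, 254)) = Mul(Rational(3229, 4533), Add(364, 254)) = Mul(Rational(3229, 4533), 618) = Rational(665174, 1511)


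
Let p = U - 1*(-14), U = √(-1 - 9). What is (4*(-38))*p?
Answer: -2128 - 152*I*√10 ≈ -2128.0 - 480.67*I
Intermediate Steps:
U = I*√10 (U = √(-10) = I*√10 ≈ 3.1623*I)
p = 14 + I*√10 (p = I*√10 - 1*(-14) = I*√10 + 14 = 14 + I*√10 ≈ 14.0 + 3.1623*I)
(4*(-38))*p = (4*(-38))*(14 + I*√10) = -152*(14 + I*√10) = -2128 - 152*I*√10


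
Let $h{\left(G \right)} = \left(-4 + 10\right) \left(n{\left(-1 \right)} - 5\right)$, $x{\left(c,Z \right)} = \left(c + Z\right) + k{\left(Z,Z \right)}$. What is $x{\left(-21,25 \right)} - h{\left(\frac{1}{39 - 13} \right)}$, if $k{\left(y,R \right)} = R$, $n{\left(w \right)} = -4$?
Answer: $83$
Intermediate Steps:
$x{\left(c,Z \right)} = c + 2 Z$ ($x{\left(c,Z \right)} = \left(c + Z\right) + Z = \left(Z + c\right) + Z = c + 2 Z$)
$h{\left(G \right)} = -54$ ($h{\left(G \right)} = \left(-4 + 10\right) \left(-4 - 5\right) = 6 \left(-9\right) = -54$)
$x{\left(-21,25 \right)} - h{\left(\frac{1}{39 - 13} \right)} = \left(-21 + 2 \cdot 25\right) - -54 = \left(-21 + 50\right) + 54 = 29 + 54 = 83$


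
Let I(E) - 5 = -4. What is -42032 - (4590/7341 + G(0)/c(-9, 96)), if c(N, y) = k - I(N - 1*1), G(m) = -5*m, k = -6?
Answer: -102853834/2447 ≈ -42033.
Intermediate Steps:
I(E) = 1 (I(E) = 5 - 4 = 1)
c(N, y) = -7 (c(N, y) = -6 - 1*1 = -6 - 1 = -7)
-42032 - (4590/7341 + G(0)/c(-9, 96)) = -42032 - (4590/7341 - 5*0/(-7)) = -42032 - (4590*(1/7341) + 0*(-⅐)) = -42032 - (1530/2447 + 0) = -42032 - 1*1530/2447 = -42032 - 1530/2447 = -102853834/2447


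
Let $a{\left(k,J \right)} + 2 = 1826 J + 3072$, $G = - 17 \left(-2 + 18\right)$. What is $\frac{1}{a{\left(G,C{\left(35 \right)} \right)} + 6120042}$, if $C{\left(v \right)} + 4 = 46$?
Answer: $\frac{1}{6199804} \approx 1.613 \cdot 10^{-7}$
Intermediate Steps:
$C{\left(v \right)} = 42$ ($C{\left(v \right)} = -4 + 46 = 42$)
$G = -272$ ($G = \left(-17\right) 16 = -272$)
$a{\left(k,J \right)} = 3070 + 1826 J$ ($a{\left(k,J \right)} = -2 + \left(1826 J + 3072\right) = -2 + \left(3072 + 1826 J\right) = 3070 + 1826 J$)
$\frac{1}{a{\left(G,C{\left(35 \right)} \right)} + 6120042} = \frac{1}{\left(3070 + 1826 \cdot 42\right) + 6120042} = \frac{1}{\left(3070 + 76692\right) + 6120042} = \frac{1}{79762 + 6120042} = \frac{1}{6199804}$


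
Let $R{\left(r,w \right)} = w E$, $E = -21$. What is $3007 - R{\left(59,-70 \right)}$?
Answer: $1537$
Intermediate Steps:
$R{\left(r,w \right)} = - 21 w$ ($R{\left(r,w \right)} = w \left(-21\right) = - 21 w$)
$3007 - R{\left(59,-70 \right)} = 3007 - \left(-21\right) \left(-70\right) = 3007 - 1470 = 1537$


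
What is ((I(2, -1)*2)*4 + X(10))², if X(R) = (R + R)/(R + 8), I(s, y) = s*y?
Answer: 17956/81 ≈ 221.68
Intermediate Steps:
X(R) = 2*R/(8 + R) (X(R) = (2*R)/(8 + R) = 2*R/(8 + R))
((I(2, -1)*2)*4 + X(10))² = (((2*(-1))*2)*4 + 2*10/(8 + 10))² = (-2*2*4 + 2*10/18)² = (-4*4 + 2*10*(1/18))² = (-16 + 10/9)² = (-134/9)² = 17956/81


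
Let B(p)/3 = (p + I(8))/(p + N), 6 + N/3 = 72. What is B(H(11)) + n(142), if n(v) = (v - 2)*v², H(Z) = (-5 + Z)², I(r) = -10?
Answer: 8468881/3 ≈ 2.8230e+6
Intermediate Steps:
N = 198 (N = -18 + 3*72 = -18 + 216 = 198)
B(p) = 3*(-10 + p)/(198 + p) (B(p) = 3*((p - 10)/(p + 198)) = 3*((-10 + p)/(198 + p)) = 3*(-10 + p)/(198 + p))
n(v) = v²*(-2 + v) (n(v) = (-2 + v)*v² = v²*(-2 + v))
B(H(11)) + n(142) = 3*(-10 + (-5 + 11)²)/(198 + (-5 + 11)²) + 142²*(-2 + 142) = 3*(-10 + 6²)/(198 + 6²) + 20164*140 = 3*(-10 + 36)/(198 + 36) + 2822960 = 3*26/234 + 2822960 = 3*(1/234)*26 + 2822960 = ⅓ + 2822960 = 8468881/3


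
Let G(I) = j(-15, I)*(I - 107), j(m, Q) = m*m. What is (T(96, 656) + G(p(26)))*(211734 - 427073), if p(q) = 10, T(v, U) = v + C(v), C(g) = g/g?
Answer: 4678885792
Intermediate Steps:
C(g) = 1
T(v, U) = 1 + v (T(v, U) = v + 1 = 1 + v)
j(m, Q) = m²
G(I) = -24075 + 225*I (G(I) = (-15)²*(I - 107) = 225*(-107 + I) = -24075 + 225*I)
(T(96, 656) + G(p(26)))*(211734 - 427073) = ((1 + 96) + (-24075 + 225*10))*(211734 - 427073) = (97 + (-24075 + 2250))*(-215339) = (97 - 21825)*(-215339) = -21728*(-215339) = 4678885792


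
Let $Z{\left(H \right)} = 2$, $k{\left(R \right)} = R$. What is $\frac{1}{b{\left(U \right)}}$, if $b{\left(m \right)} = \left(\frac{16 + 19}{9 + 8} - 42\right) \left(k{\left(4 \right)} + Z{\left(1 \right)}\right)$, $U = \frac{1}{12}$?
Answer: $- \frac{17}{4074} \approx -0.0041728$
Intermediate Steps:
$U = \frac{1}{12} \approx 0.083333$
$b{\left(m \right)} = - \frac{4074}{17}$ ($b{\left(m \right)} = \left(\frac{16 + 19}{9 + 8} - 42\right) \left(4 + 2\right) = \left(\frac{35}{17} - 42\right) 6 = \left(- \frac{679}{17}\right) 6 = - \frac{4074}{17}$)
$\frac{1}{b{\left(U \right)}} = \frac{1}{- \frac{4074}{17}} = - \frac{17}{4074}$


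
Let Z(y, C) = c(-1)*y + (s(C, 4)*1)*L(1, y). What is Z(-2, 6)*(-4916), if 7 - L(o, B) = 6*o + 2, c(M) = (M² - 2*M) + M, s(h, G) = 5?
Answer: 44244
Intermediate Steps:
c(M) = M² - M
L(o, B) = 5 - 6*o (L(o, B) = 7 - (6*o + 2) = 7 - (2 + 6*o) = 7 + (-2 - 6*o) = 5 - 6*o)
Z(y, C) = -5 + 2*y (Z(y, C) = (-(-1 - 1))*y + (5*1)*(5 - 6*1) = (-1*(-2))*y + 5*(5 - 6) = 2*y + 5*(-1) = 2*y - 5 = -5 + 2*y)
Z(-2, 6)*(-4916) = (-5 + 2*(-2))*(-4916) = (-5 - 4)*(-4916) = -9*(-4916) = 44244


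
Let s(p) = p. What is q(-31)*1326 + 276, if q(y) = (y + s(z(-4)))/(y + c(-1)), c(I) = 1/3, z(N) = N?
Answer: 82311/46 ≈ 1789.4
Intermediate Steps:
c(I) = ⅓
q(y) = (-4 + y)/(⅓ + y) (q(y) = (y - 4)/(y + ⅓) = (-4 + y)/(⅓ + y))
q(-31)*1326 + 276 = (3*(-4 - 31)/(1 + 3*(-31)))*1326 + 276 = (3*(-35)/(1 - 93))*1326 + 276 = (3*(-35)/(-92))*1326 + 276 = (3*(-1/92)*(-35))*1326 + 276 = (105/92)*1326 + 276 = 69615/46 + 276 = 82311/46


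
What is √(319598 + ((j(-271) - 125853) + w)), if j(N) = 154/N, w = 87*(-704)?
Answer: √9730670443/271 ≈ 364.00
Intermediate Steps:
w = -61248
√(319598 + ((j(-271) - 125853) + w)) = √(319598 + ((154/(-271) - 125853) - 61248)) = √(319598 + ((154*(-1/271) - 125853) - 61248)) = √(319598 + ((-154/271 - 125853) - 61248)) = √(319598 + (-34106317/271 - 61248)) = √(319598 - 50704525/271) = √(35906533/271) = √9730670443/271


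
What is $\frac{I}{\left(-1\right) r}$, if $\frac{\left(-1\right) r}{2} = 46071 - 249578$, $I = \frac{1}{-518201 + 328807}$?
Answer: $\frac{1}{77086009516} \approx 1.2973 \cdot 10^{-11}$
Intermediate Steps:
$I = - \frac{1}{189394}$ ($I = \frac{1}{-189394} = - \frac{1}{189394} \approx -5.28 \cdot 10^{-6}$)
$r = 407014$ ($r = - 2 \left(46071 - 249578\right) = \left(-2\right) \left(-203507\right) = 407014$)
$\frac{I}{\left(-1\right) r} = - \frac{1}{189394 \left(\left(-1\right) 407014\right)} = - \frac{1}{189394 \left(-407014\right)} = \left(- \frac{1}{189394}\right) \left(- \frac{1}{407014}\right) = \frac{1}{77086009516}$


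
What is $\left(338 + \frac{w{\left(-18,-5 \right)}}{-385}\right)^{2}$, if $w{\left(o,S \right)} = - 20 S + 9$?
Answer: $\frac{16905460441}{148225} \approx 1.1405 \cdot 10^{5}$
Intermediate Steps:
$w{\left(o,S \right)} = 9 - 20 S$
$\left(338 + \frac{w{\left(-18,-5 \right)}}{-385}\right)^{2} = \left(338 + \frac{9 - -100}{-385}\right)^{2} = \left(338 + \left(9 + 100\right) \left(- \frac{1}{385}\right)\right)^{2} = \left(338 + 109 \left(- \frac{1}{385}\right)\right)^{2} = \left(338 - \frac{109}{385}\right)^{2} = \left(\frac{130021}{385}\right)^{2} = \frac{16905460441}{148225}$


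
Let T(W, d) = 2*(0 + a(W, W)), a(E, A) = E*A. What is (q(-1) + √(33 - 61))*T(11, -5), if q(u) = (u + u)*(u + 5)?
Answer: -1936 + 484*I*√7 ≈ -1936.0 + 1280.5*I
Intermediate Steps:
a(E, A) = A*E
q(u) = 2*u*(5 + u) (q(u) = (2*u)*(5 + u) = 2*u*(5 + u))
T(W, d) = 2*W² (T(W, d) = 2*(0 + W*W) = 2*(0 + W²) = 2*W²)
(q(-1) + √(33 - 61))*T(11, -5) = (2*(-1)*(5 - 1) + √(33 - 61))*(2*11²) = (2*(-1)*4 + √(-28))*(2*121) = (-8 + 2*I*√7)*242 = -1936 + 484*I*√7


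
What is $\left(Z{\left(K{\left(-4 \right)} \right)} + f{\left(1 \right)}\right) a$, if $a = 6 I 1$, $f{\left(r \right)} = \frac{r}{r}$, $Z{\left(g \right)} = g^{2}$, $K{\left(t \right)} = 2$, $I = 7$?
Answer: $210$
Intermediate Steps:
$f{\left(r \right)} = 1$
$a = 42$ ($a = 6 \cdot 7 \cdot 1 = 42 \cdot 1 = 42$)
$\left(Z{\left(K{\left(-4 \right)} \right)} + f{\left(1 \right)}\right) a = \left(2^{2} + 1\right) 42 = \left(4 + 1\right) 42 = 5 \cdot 42 = 210$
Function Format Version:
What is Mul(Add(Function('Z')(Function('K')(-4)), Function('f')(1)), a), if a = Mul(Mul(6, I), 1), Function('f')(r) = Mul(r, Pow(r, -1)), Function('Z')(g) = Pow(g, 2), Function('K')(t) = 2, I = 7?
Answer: 210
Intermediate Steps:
Function('f')(r) = 1
a = 42 (a = Mul(Mul(6, 7), 1) = Mul(42, 1) = 42)
Mul(Add(Function('Z')(Function('K')(-4)), Function('f')(1)), a) = Mul(Add(Pow(2, 2), 1), 42) = Mul(Add(4, 1), 42) = Mul(5, 42) = 210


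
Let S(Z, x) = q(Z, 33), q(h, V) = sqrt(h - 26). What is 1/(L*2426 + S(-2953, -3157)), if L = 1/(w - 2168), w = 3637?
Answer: 3563794/6434451295 - 6473883*I*sqrt(331)/6434451295 ≈ 0.00055386 - 0.018305*I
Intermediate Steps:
L = 1/1469 (L = 1/(3637 - 2168) = 1/1469 ≈ 0.00068074)
q(h, V) = sqrt(-26 + h)
S(Z, x) = sqrt(-26 + Z)
1/(L*2426 + S(-2953, -3157)) = 1/((1/1469)*2426 + sqrt(-26 - 2953)) = 1/(2426/1469 + sqrt(-2979)) = 1/(2426/1469 + 3*I*sqrt(331))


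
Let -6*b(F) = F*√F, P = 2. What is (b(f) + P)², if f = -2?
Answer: (6 + I*√2)²/9 ≈ 3.7778 + 1.8856*I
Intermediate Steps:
b(F) = -F^(3/2)/6 (b(F) = -F*√F/6 = -F^(3/2)/6)
(b(f) + P)² = (-(-1)*I*√2/3 + 2)² = (I*√2/3 + 2)² = (2 + I*√2/3)²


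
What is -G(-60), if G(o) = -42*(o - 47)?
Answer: -4494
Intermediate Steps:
G(o) = 1974 - 42*o (G(o) = -42*(-47 + o) = 1974 - 42*o)
-G(-60) = -(1974 - 42*(-60)) = -(1974 + 2520) = -1*4494 = -4494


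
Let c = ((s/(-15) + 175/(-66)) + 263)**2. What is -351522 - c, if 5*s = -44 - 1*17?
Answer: -126967567321/302500 ≈ -4.1973e+5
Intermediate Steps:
s = -61/5 (s = (-44 - 1*17)/5 = (-44 - 17)/5 = (1/5)*(-61) = -61/5 ≈ -12.200)
c = 20632162321/302500 (c = ((-61/5/(-15) + 175/(-66)) + 263)**2 = ((-61/5*(-1/15) + 175*(-1/66)) + 263)**2 = ((61/75 - 175/66) + 263)**2 = (-1011/550 + 263)**2 = (143639/550)**2 = 20632162321/302500 ≈ 68206.)
-351522 - c = -351522 - 1*20632162321/302500 = -351522 - 20632162321/302500 = -126967567321/302500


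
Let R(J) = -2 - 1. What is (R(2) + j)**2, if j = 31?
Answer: 784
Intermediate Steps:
R(J) = -3
(R(2) + j)**2 = (-3 + 31)**2 = 28**2 = 784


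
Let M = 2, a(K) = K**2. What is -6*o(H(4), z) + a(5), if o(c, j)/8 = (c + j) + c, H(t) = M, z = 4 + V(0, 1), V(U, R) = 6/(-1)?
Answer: -71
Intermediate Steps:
V(U, R) = -6 (V(U, R) = 6*(-1) = -6)
z = -2 (z = 4 - 6 = -2)
H(t) = 2
o(c, j) = 8*j + 16*c (o(c, j) = 8*((c + j) + c) = 8*(j + 2*c) = 8*j + 16*c)
-6*o(H(4), z) + a(5) = -6*(8*(-2) + 16*2) + 5**2 = -6*(-16 + 32) + 25 = -6*16 + 25 = -96 + 25 = -71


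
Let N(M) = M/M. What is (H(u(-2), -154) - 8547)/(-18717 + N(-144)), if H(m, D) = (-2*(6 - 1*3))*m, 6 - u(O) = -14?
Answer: 8667/18716 ≈ 0.46308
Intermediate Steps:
u(O) = 20 (u(O) = 6 - 1*(-14) = 6 + 14 = 20)
H(m, D) = -6*m (H(m, D) = (-2*(6 - 3))*m = (-2*3)*m = -6*m)
N(M) = 1
(H(u(-2), -154) - 8547)/(-18717 + N(-144)) = (-6*20 - 8547)/(-18717 + 1) = (-120 - 8547)/(-18716) = -8667*(-1/18716) = 8667/18716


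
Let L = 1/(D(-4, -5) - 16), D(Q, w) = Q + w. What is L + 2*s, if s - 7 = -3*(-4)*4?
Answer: 2749/25 ≈ 109.96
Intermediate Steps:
s = 55 (s = 7 - 3*(-4)*4 = 7 + 12*4 = 7 + 48 = 55)
L = -1/25 (L = 1/((-4 - 5) - 16) = 1/(-9 - 16) = 1/(-25) = -1/25 ≈ -0.040000)
L + 2*s = -1/25 + 2*55 = -1/25 + 110 = 2749/25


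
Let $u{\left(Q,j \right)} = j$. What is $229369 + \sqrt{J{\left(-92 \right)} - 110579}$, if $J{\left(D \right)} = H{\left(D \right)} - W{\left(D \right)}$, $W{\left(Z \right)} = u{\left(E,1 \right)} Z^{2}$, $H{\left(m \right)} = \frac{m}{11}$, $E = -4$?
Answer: $229369 + \frac{i \sqrt{14405215}}{11} \approx 2.2937 \cdot 10^{5} + 345.04 i$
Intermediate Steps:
$H{\left(m \right)} = \frac{m}{11}$ ($H{\left(m \right)} = m \frac{1}{11} = \frac{m}{11}$)
$W{\left(Z \right)} = Z^{2}$ ($W{\left(Z \right)} = 1 Z^{2} = Z^{2}$)
$J{\left(D \right)} = - D^{2} + \frac{D}{11}$ ($J{\left(D \right)} = \frac{D}{11} - D^{2} = - D^{2} + \frac{D}{11}$)
$229369 + \sqrt{J{\left(-92 \right)} - 110579} = 229369 + \sqrt{- 92 \left(\frac{1}{11} - -92\right) - 110579} = 229369 + \sqrt{- 92 \left(\frac{1}{11} + 92\right) - 110579} = 229369 + \sqrt{\left(-92\right) \frac{1013}{11} - 110579} = 229369 + \sqrt{- \frac{93196}{11} - 110579} = 229369 + \sqrt{- \frac{1309565}{11}} = 229369 + \frac{i \sqrt{14405215}}{11}$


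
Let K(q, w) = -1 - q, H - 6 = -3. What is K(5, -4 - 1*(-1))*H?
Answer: -18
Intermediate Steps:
H = 3 (H = 6 - 3 = 3)
K(5, -4 - 1*(-1))*H = (-1 - 1*5)*3 = (-1 - 5)*3 = -6*3 = -18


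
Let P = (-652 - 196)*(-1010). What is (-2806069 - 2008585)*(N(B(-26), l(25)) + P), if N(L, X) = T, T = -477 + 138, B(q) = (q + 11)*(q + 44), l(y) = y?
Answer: -4122022690214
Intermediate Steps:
B(q) = (11 + q)*(44 + q)
T = -339
N(L, X) = -339
P = 856480 (P = -848*(-1010) = 856480)
(-2806069 - 2008585)*(N(B(-26), l(25)) + P) = (-2806069 - 2008585)*(-339 + 856480) = -4814654*856141 = -4122022690214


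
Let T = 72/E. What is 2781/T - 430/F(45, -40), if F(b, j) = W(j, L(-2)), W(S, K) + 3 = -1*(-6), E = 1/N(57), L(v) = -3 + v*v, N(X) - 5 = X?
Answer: -212353/1488 ≈ -142.71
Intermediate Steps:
N(X) = 5 + X
L(v) = -3 + v²
E = 1/62 (E = 1/(5 + 57) = 1/62 ≈ 0.016129)
W(S, K) = 3 (W(S, K) = -3 - 1*(-6) = -3 + 6 = 3)
F(b, j) = 3
T = 4464 (T = 72/(1/62) = 72*62 = 4464)
2781/T - 430/F(45, -40) = 2781/4464 - 430/3 = 2781*(1/4464) - 430*⅓ = 309/496 - 430/3 = -212353/1488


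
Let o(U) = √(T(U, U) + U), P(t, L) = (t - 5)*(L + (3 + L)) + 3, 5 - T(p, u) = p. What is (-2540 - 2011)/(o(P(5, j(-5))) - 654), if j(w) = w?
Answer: 2976354/427711 + 4551*√5/427711 ≈ 6.9826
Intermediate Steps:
T(p, u) = 5 - p
P(t, L) = 3 + (-5 + t)*(3 + 2*L) (P(t, L) = (-5 + t)*(3 + 2*L) + 3 = 3 + (-5 + t)*(3 + 2*L))
o(U) = √5 (o(U) = √((5 - U) + U) = √5)
(-2540 - 2011)/(o(P(5, j(-5))) - 654) = (-2540 - 2011)/(√5 - 654) = -4551/(-654 + √5)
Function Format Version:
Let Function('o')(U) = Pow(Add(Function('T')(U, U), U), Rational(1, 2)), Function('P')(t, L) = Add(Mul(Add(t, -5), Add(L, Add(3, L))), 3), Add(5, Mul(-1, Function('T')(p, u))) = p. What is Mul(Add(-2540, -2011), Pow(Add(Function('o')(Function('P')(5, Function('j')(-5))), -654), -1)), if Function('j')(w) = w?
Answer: Add(Rational(2976354, 427711), Mul(Rational(4551, 427711), Pow(5, Rational(1, 2)))) ≈ 6.9826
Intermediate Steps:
Function('T')(p, u) = Add(5, Mul(-1, p))
Function('P')(t, L) = Add(3, Mul(Add(-5, t), Add(3, Mul(2, L)))) (Function('P')(t, L) = Add(Mul(Add(-5, t), Add(3, Mul(2, L))), 3) = Add(3, Mul(Add(-5, t), Add(3, Mul(2, L)))))
Function('o')(U) = Pow(5, Rational(1, 2)) (Function('o')(U) = Pow(Add(Add(5, Mul(-1, U)), U), Rational(1, 2)) = Pow(5, Rational(1, 2)))
Mul(Add(-2540, -2011), Pow(Add(Function('o')(Function('P')(5, Function('j')(-5))), -654), -1)) = Mul(Add(-2540, -2011), Pow(Add(Pow(5, Rational(1, 2)), -654), -1)) = Mul(-4551, Pow(Add(-654, Pow(5, Rational(1, 2))), -1))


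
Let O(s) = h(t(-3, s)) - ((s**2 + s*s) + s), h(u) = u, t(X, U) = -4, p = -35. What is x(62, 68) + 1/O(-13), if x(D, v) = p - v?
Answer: -33888/329 ≈ -103.00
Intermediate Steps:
O(s) = -4 - s - 2*s**2 (O(s) = -4 - ((s**2 + s*s) + s) = -4 - ((s**2 + s**2) + s) = -4 - (2*s**2 + s) = -4 - (s + 2*s**2) = -4 + (-s - 2*s**2) = -4 - s - 2*s**2)
x(D, v) = -35 - v
x(62, 68) + 1/O(-13) = (-35 - 1*68) + 1/(-4 - 1*(-13) - 2*(-13)**2) = (-35 - 68) + 1/(-4 + 13 - 2*169) = -103 + 1/(-4 + 13 - 338) = -103 + 1/(-329) = -103 - 1/329 = -33888/329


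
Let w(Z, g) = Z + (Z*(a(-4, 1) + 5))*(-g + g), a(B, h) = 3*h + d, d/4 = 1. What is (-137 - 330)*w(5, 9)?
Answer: -2335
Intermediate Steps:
d = 4 (d = 4*1 = 4)
a(B, h) = 4 + 3*h (a(B, h) = 3*h + 4 = 4 + 3*h)
w(Z, g) = Z (w(Z, g) = Z + (Z*((4 + 3*1) + 5))*(-g + g) = Z + (Z*((4 + 3) + 5))*0 = Z + (Z*(7 + 5))*0 = Z + (Z*12)*0 = Z + (12*Z)*0 = Z + 0 = Z)
(-137 - 330)*w(5, 9) = (-137 - 330)*5 = -467*5 = -2335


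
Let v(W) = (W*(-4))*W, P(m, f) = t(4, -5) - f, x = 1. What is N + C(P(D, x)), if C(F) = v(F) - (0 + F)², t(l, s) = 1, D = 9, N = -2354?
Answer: -2354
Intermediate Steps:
P(m, f) = 1 - f
v(W) = -4*W² (v(W) = (-4*W)*W = -4*W²)
C(F) = -5*F² (C(F) = -4*F² - (0 + F)² = -4*F² - F² = -5*F²)
N + C(P(D, x)) = -2354 - 5*(1 - 1*1)² = -2354 - 5*(1 - 1)² = -2354 - 5*0² = -2354 - 5*0 = -2354 + 0 = -2354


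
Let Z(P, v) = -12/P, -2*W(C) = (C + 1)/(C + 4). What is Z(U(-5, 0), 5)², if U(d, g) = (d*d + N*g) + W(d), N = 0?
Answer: 144/529 ≈ 0.27221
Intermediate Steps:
W(C) = -(1 + C)/(2*(4 + C)) (W(C) = -(C + 1)/(2*(C + 4)) = -(1 + C)/(2*(4 + C)))
U(d, g) = d² + (-1 - d)/(2*(4 + d)) (U(d, g) = (d*d + 0*g) + (-1 - d)/(2*(4 + d)) = (d² + 0) + (-1 - d)/(2*(4 + d)) = d² + (-1 - d)/(2*(4 + d)))
Z(U(-5, 0), 5)² = (-12*2*(4 - 5)/(-1 - 1*(-5) + 2*(-5)²*(4 - 5)))² = (-12*(-2/(-1 + 5 + 2*25*(-1))))² = (-12*(-2/(-1 + 5 - 50)))² = (-12/((½)*(-1)*(-46)))² = (-12/23)² = 144/529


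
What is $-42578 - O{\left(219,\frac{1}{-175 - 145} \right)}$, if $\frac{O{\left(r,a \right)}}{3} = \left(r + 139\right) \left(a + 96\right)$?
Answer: $- \frac{23308583}{160} \approx -1.4568 \cdot 10^{5}$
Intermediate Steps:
$O{\left(r,a \right)} = 3 \left(96 + a\right) \left(139 + r\right)$ ($O{\left(r,a \right)} = 3 \left(r + 139\right) \left(a + 96\right) = 3 \left(139 + r\right) \left(96 + a\right) = 3 \left(96 + a\right) \left(139 + r\right)$)
$-42578 - O{\left(219,\frac{1}{-175 - 145} \right)} = -42578 - \left(40032 + 288 \cdot 219 + \frac{417}{-175 - 145} + 3 \frac{1}{-175 - 145} \cdot 219\right) = -42578 - \left(40032 + 63072 + \frac{417}{-320} + 3 \frac{1}{-320} \cdot 219\right) = -42578 - \left(40032 + 63072 + 417 \left(- \frac{1}{320}\right) + 3 \left(- \frac{1}{320}\right) 219\right) = -42578 - \left(40032 + 63072 - \frac{417}{320} - \frac{657}{320}\right) = -42578 - \frac{16496103}{160} = - \frac{23308583}{160}$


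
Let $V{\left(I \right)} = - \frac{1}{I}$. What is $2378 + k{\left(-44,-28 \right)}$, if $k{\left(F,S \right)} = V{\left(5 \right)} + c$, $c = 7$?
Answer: $\frac{11924}{5} \approx 2384.8$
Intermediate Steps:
$k{\left(F,S \right)} = \frac{34}{5}$ ($k{\left(F,S \right)} = - \frac{1}{5} + 7 = \frac{34}{5}$)
$2378 + k{\left(-44,-28 \right)} = 2378 + \frac{34}{5} = \frac{11924}{5}$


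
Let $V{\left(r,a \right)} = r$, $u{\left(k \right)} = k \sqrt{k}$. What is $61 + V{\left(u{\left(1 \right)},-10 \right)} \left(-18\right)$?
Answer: $43$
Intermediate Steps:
$u{\left(k \right)} = k^{\frac{3}{2}}$
$61 + V{\left(u{\left(1 \right)},-10 \right)} \left(-18\right) = 61 + 1^{\frac{3}{2}} \left(-18\right) = 61 + 1 \left(-18\right) = 61 - 18 = 43$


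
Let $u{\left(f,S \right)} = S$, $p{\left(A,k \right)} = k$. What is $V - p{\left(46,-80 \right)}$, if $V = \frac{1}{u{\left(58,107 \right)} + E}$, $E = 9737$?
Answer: $\frac{787521}{9844} \approx 80.0$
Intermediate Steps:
$V = \frac{1}{9844}$ ($V = \frac{1}{107 + 9737} = \frac{1}{9844} \approx 0.00010158$)
$V - p{\left(46,-80 \right)} = \frac{1}{9844} - -80 = \frac{1}{9844} + 80 = \frac{787521}{9844}$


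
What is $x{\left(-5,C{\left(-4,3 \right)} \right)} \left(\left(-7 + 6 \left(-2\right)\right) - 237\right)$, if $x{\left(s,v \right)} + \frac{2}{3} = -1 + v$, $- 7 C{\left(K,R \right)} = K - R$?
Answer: $\frac{512}{3} \approx 170.67$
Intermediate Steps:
$C{\left(K,R \right)} = - \frac{K}{7} + \frac{R}{7}$ ($C{\left(K,R \right)} = - \frac{K - R}{7} = - \frac{K}{7} + \frac{R}{7}$)
$x{\left(s,v \right)} = - \frac{5}{3} + v$ ($x{\left(s,v \right)} = - \frac{2}{3} + \left(-1 + v\right) = - \frac{5}{3} + v$)
$x{\left(-5,C{\left(-4,3 \right)} \right)} \left(\left(-7 + 6 \left(-2\right)\right) - 237\right) = \left(- \frac{5}{3} + \left(\left(- \frac{1}{7}\right) \left(-4\right) + \frac{1}{7} \cdot 3\right)\right) \left(\left(-7 + 6 \left(-2\right)\right) - 237\right) = \left(- \frac{5}{3} + \left(\frac{4}{7} + \frac{3}{7}\right)\right) \left(\left(-7 - 12\right) - 237\right) = \left(- \frac{5}{3} + 1\right) \left(-19 - 237\right) = \left(- \frac{2}{3}\right) \left(-256\right) = \frac{512}{3}$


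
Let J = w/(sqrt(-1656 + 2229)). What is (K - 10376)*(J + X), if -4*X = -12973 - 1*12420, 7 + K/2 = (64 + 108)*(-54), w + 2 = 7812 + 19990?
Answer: -367766819/2 - 805254800*sqrt(573)/573 ≈ -2.1752e+8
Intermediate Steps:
w = 27800 (w = -2 + (7812 + 19990) = -2 + 27802 = 27800)
K = -18590 (K = -14 + 2*((64 + 108)*(-54)) = -14 + 2*(172*(-54)) = -14 + 2*(-9288) = -14 - 18576 = -18590)
X = 25393/4 (X = -(-12973 - 1*12420)/4 = -(-12973 - 12420)/4 = -1/4*(-25393) = 25393/4 ≈ 6348.3)
J = 27800*sqrt(573)/573 (J = 27800/(sqrt(-1656 + 2229)) = 27800/(sqrt(573)) = 27800*(sqrt(573)/573) = 27800*sqrt(573)/573 ≈ 1161.4)
(K - 10376)*(J + X) = (-18590 - 10376)*(27800*sqrt(573)/573 + 25393/4) = -28966*(25393/4 + 27800*sqrt(573)/573) = -367766819/2 - 805254800*sqrt(573)/573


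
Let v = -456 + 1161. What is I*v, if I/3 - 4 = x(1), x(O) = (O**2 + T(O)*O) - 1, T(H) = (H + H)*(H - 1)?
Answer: 8460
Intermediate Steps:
v = 705
T(H) = 2*H*(-1 + H) (T(H) = (2*H)*(-1 + H) = 2*H*(-1 + H))
x(O) = -1 + O**2 + 2*O**2*(-1 + O) (x(O) = (O**2 + (2*O*(-1 + O))*O) - 1 = (O**2 + 2*O**2*(-1 + O)) - 1 = -1 + O**2 + 2*O**2*(-1 + O))
I = 12 (I = 12 + 3*(-1 - 1*1**2 + 2*1**3) = 12 + 3*(-1 - 1*1 + 2*1) = 12 + 3*(-1 - 1 + 2) = 12 + 3*0 = 12 + 0 = 12)
I*v = 12*705 = 8460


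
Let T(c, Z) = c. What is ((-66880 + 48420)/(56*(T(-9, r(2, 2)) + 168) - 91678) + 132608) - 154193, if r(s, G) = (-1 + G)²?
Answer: -893329165/41387 ≈ -21585.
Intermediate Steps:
((-66880 + 48420)/(56*(T(-9, r(2, 2)) + 168) - 91678) + 132608) - 154193 = ((-66880 + 48420)/(56*(-9 + 168) - 91678) + 132608) - 154193 = (-18460/(56*159 - 91678) + 132608) - 154193 = (-18460/(8904 - 91678) + 132608) - 154193 = (-18460/(-82774) + 132608) - 154193 = (-18460*(-1/82774) + 132608) - 154193 = (9230/41387 + 132608) - 154193 = 5488256526/41387 - 154193 = -893329165/41387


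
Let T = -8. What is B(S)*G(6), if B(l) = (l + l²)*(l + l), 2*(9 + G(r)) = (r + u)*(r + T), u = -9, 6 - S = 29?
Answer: 139656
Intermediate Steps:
S = -23 (S = 6 - 1*29 = 6 - 29 = -23)
G(r) = -9 + (-9 + r)*(-8 + r)/2 (G(r) = -9 + ((r - 9)*(r - 8))/2 = -9 + ((-9 + r)*(-8 + r))/2 = -9 + (-9 + r)*(-8 + r)/2)
B(l) = 2*l*(l + l²) (B(l) = (l + l²)*(2*l) = 2*l*(l + l²))
B(S)*G(6) = (2*(-23)²*(1 - 23))*(27 + (½)*6² - 17/2*6) = (2*529*(-22))*(27 + (½)*36 - 51) = -23276*(27 + 18 - 51) = -23276*(-6) = 139656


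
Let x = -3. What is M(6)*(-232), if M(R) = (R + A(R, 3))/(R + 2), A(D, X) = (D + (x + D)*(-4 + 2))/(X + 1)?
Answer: -174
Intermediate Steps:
A(D, X) = (6 - D)/(1 + X) (A(D, X) = (D + (-3 + D)*(-4 + 2))/(X + 1) = (D + (-3 + D)*(-2))/(1 + X) = (D + (6 - 2*D))/(1 + X) = (6 - D)/(1 + X))
M(R) = (3/2 + 3*R/4)/(2 + R) (M(R) = (R + (6 - R)/(1 + 3))/(R + 2) = (R + (6 - R)/4)/(2 + R) = (R + (3/2 - R/4))/(2 + R) = (3/2 + 3*R/4)/(2 + R))
M(6)*(-232) = (¾)*(-232) = -174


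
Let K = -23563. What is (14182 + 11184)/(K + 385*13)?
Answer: -12683/9279 ≈ -1.3668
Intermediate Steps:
(14182 + 11184)/(K + 385*13) = (14182 + 11184)/(-23563 + 385*13) = 25366/(-23563 + 5005) = 25366/(-18558) = 25366*(-1/18558) = -12683/9279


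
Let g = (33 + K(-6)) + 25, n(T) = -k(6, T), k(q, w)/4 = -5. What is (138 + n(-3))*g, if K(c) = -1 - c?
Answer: 9954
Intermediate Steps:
k(q, w) = -20 (k(q, w) = 4*(-5) = -20)
n(T) = 20 (n(T) = -1*(-20) = 20)
g = 63 (g = (33 + (-1 - 1*(-6))) + 25 = (33 + (-1 + 6)) + 25 = (33 + 5) + 25 = 38 + 25 = 63)
(138 + n(-3))*g = (138 + 20)*63 = 158*63 = 9954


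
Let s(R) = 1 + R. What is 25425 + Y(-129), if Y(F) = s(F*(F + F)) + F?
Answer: 58579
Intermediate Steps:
Y(F) = 1 + F + 2*F**2 (Y(F) = (1 + F*(F + F)) + F = (1 + F*(2*F)) + F = (1 + 2*F**2) + F = 1 + F + 2*F**2)
25425 + Y(-129) = 25425 + (1 - 129 + 2*(-129)**2) = 25425 + (1 - 129 + 2*16641) = 25425 + (1 - 129 + 33282) = 25425 + 33154 = 58579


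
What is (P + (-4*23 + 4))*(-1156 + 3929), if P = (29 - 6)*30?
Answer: 1669346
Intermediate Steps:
P = 690 (P = 23*30 = 690)
(P + (-4*23 + 4))*(-1156 + 3929) = (690 + (-4*23 + 4))*(-1156 + 3929) = (690 + (-92 + 4))*2773 = (690 - 88)*2773 = 602*2773 = 1669346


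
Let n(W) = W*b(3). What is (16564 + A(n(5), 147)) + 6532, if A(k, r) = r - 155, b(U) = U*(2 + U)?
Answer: 23088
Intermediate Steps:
n(W) = 15*W (n(W) = W*(3*(2 + 3)) = W*(3*5) = W*15 = 15*W)
A(k, r) = -155 + r
(16564 + A(n(5), 147)) + 6532 = (16564 + (-155 + 147)) + 6532 = (16564 - 8) + 6532 = 16556 + 6532 = 23088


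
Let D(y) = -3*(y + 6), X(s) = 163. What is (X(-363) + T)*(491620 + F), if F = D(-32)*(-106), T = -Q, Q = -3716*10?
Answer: 18040146696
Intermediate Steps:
Q = -37160
D(y) = -18 - 3*y (D(y) = -3*(6 + y) = -18 - 3*y)
T = 37160 (T = -1*(-37160) = 37160)
F = -8268 (F = (-18 - 3*(-32))*(-106) = (-18 + 96)*(-106) = 78*(-106) = -8268)
(X(-363) + T)*(491620 + F) = (163 + 37160)*(491620 - 8268) = 37323*483352 = 18040146696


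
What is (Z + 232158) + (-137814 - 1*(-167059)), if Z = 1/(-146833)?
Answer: 38382586698/146833 ≈ 2.6140e+5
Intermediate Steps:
Z = -1/146833 ≈ -6.8105e-6
(Z + 232158) + (-137814 - 1*(-167059)) = (-1/146833 + 232158) + (-137814 - 1*(-167059)) = 34088455613/146833 + (-137814 + 167059) = 34088455613/146833 + 29245 = 38382586698/146833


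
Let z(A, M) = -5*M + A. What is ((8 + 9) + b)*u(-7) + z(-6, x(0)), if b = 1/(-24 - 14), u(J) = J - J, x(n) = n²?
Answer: -6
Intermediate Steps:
z(A, M) = A - 5*M
u(J) = 0
b = -1/38 (b = 1/(-38) = -1/38 ≈ -0.026316)
((8 + 9) + b)*u(-7) + z(-6, x(0)) = ((8 + 9) - 1/38)*0 + (-6 - 5*0²) = (17 - 1/38)*0 + (-6 - 5*0) = (645/38)*0 + (-6 + 0) = 0 - 6 = -6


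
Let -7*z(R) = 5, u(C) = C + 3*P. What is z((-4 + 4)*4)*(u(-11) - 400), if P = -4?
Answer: 2115/7 ≈ 302.14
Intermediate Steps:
u(C) = -12 + C (u(C) = C + 3*(-4) = C - 12 = -12 + C)
z(R) = -5/7 (z(R) = -⅐*5 = -5/7)
z((-4 + 4)*4)*(u(-11) - 400) = -5*((-12 - 11) - 400)/7 = -5*(-23 - 400)/7 = -5/7*(-423) = 2115/7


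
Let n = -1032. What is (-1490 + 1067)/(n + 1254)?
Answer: -141/74 ≈ -1.9054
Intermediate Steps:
(-1490 + 1067)/(n + 1254) = (-1490 + 1067)/(-1032 + 1254) = -423/222 = -423*1/222 = -141/74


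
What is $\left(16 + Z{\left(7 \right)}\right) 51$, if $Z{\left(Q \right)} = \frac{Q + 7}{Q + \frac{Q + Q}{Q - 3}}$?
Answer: $884$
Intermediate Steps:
$Z{\left(Q \right)} = \frac{7 + Q}{Q + \frac{2 Q}{-3 + Q}}$
$\left(16 + Z{\left(7 \right)}\right) 51 = \left(16 + \frac{-21 + 7^{2} + 4 \cdot 7}{7 \left(-1 + 7\right)}\right) 51 = \left(16 + \frac{-21 + 49 + 28}{7 \cdot 6}\right) 51 = \left(16 + \frac{1}{7} \cdot \frac{1}{6} \cdot 56\right) 51 = \left(16 + \frac{4}{3}\right) 51 = \frac{52}{3} \cdot 51 = 884$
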